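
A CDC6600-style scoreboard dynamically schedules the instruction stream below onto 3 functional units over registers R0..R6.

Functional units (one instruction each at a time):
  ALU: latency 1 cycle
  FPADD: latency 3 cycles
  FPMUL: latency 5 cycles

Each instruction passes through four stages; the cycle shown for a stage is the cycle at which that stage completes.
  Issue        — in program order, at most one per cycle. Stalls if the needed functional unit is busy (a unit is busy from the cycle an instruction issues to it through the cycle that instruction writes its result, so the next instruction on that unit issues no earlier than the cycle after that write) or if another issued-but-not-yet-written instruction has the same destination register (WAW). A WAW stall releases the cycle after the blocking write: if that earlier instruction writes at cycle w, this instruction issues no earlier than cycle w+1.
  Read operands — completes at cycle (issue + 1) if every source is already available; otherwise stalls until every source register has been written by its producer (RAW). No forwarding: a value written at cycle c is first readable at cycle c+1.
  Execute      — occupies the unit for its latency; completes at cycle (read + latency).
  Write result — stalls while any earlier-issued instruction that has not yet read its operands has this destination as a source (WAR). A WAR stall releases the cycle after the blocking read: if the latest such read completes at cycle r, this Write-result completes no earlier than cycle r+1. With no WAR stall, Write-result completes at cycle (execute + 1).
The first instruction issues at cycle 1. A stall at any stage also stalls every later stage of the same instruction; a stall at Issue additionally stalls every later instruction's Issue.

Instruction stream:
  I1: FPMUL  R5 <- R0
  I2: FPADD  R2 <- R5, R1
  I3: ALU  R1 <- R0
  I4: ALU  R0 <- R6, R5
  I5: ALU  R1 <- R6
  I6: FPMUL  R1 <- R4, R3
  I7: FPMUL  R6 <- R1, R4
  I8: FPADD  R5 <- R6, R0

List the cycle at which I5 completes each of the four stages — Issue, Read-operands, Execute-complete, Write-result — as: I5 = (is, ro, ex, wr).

I5 = (15, 16, 17, 18)

  I1 | 1 | 2 | 7 | 8
  I2 | 2 | 9 | 12 | 13   RAW R5: wait I1 write@8
  I3 | 3 | 4 | 5 | 10   WAR R1: wait I2 read@9
  I4 | 11 | 12 | 13 | 14   struct: ALU busy until I3 writes@10
  I5 | 15 | 16 | 17 | 18   struct: ALU busy until I4 writes@14
  I6 | 19 | 20 | 25 | 26   WAW R1: wait I5 write@18
  I7 | 27 | 28 | 33 | 34   struct: FPMUL busy until I6 writes@26
  I8 | 28 | 35 | 38 | 39   RAW R6: wait I7 write@34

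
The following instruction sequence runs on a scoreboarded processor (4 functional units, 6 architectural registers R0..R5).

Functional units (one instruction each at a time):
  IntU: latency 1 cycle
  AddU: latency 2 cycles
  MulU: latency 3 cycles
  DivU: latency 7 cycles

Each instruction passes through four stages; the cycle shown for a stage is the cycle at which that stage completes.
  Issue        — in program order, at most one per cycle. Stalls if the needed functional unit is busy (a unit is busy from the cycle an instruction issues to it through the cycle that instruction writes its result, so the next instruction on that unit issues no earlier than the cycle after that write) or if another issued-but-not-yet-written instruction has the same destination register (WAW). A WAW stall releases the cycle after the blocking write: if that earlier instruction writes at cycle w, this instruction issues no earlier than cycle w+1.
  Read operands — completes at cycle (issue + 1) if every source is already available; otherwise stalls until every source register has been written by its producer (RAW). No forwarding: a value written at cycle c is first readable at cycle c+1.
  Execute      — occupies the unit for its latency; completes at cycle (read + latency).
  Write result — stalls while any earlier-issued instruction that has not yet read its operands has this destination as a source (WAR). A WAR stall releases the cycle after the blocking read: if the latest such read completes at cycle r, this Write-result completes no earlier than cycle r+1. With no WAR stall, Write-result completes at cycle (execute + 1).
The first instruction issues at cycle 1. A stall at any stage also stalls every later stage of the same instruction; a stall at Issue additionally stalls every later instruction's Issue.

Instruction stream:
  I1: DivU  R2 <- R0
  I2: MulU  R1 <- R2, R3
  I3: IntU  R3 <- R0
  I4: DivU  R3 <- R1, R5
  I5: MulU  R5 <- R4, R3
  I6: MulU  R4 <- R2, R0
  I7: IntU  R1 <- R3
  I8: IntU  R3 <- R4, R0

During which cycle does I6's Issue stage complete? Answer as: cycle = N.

cycle = 30

[1] issue I1 (DivU)
[2] I1 read-ops, issue I2 (MulU)
[3] issue I3 (IntU)
[4] I3 read-ops
[5] I3 finished on IntU
[9] I1 finished on DivU
[10] I1→R2
[11] I2 read-ops
[12] I3→R3
[13] issue I4 (DivU)
[14] I2 finished on MulU
[15] I2→R1
[16] I4 read-ops, issue I5 (MulU)
[23] I4 finished on DivU
[24] I4→R3
[25] I5 read-ops
[28] I5 finished on MulU
[29] I5→R5
[30] issue I6 (MulU)
[31] I6 read-ops, issue I7 (IntU)
[32] I7 read-ops
[33] I7 finished on IntU
[34] I6 finished on MulU, I7→R1
[35] I6→R4, issue I8 (IntU)
[36] I8 read-ops
[37] I8 finished on IntU
[38] I8→R3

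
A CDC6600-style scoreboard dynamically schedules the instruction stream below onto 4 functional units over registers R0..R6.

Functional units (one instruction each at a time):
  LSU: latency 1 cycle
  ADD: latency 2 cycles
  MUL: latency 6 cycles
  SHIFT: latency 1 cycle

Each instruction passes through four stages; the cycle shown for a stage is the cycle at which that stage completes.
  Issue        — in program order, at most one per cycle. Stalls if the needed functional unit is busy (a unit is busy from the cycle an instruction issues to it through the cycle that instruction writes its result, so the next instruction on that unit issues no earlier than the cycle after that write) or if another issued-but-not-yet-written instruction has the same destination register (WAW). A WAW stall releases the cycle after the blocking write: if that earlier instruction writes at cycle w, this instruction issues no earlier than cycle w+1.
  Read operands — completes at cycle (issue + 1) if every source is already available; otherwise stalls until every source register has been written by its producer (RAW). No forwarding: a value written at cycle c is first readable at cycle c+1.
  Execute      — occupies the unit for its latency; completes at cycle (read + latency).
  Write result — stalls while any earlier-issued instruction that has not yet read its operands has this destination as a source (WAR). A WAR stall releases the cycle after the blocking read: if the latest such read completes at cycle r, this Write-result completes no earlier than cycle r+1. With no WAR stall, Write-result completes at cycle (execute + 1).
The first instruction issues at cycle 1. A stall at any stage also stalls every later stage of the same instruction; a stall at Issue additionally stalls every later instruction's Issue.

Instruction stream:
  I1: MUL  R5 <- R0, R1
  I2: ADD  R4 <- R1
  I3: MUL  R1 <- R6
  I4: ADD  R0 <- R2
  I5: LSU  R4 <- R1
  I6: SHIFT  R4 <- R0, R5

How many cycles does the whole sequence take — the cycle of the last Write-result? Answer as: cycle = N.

c1: I1 issues→MUL
c2: I1 reads | I2 issues→ADD
c3: I2 reads
c5: I2 exec-done
c6: I2 writes R4
c8: I1 exec-done
c9: I1 writes R5
c10: I3 issues→MUL
c11: I3 reads | I4 issues→ADD
c12: I4 reads | I5 issues→LSU
c14: I4 exec-done
c15: I4 writes R0
c17: I3 exec-done
c18: I3 writes R1
c19: I5 reads
c20: I5 exec-done
c21: I5 writes R4
c22: I6 issues→SHIFT
c23: I6 reads
c24: I6 exec-done
c25: I6 writes R4

cycle = 25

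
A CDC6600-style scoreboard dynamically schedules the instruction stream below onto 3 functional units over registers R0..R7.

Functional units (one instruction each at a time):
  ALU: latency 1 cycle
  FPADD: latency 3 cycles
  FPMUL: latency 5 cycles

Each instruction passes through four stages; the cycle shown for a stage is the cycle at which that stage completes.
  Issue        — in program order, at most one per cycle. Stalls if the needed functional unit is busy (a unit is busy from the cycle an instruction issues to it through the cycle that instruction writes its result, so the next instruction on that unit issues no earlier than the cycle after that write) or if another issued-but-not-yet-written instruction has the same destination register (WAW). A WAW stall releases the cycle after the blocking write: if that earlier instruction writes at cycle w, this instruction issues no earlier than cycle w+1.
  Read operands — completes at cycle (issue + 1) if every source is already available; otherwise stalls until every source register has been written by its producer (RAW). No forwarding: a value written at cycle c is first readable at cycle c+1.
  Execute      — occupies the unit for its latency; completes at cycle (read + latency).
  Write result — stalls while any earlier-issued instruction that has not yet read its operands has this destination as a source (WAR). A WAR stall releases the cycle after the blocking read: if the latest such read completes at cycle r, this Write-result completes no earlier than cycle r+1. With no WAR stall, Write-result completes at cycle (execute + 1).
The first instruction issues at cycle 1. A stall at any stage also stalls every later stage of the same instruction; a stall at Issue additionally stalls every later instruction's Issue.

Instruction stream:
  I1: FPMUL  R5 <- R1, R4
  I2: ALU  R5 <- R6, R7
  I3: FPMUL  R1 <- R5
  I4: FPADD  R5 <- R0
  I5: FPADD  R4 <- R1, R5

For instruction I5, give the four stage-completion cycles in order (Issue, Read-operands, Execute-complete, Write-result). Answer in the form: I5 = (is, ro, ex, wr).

I5 = (19, 20, 23, 24)

  I1 | 1 | 2 | 7 | 8
  I2 | 9 | 10 | 11 | 12   WAW R5: wait I1 write@8
  I3 | 10 | 13 | 18 | 19   RAW R5: wait I2 write@12
  I4 | 13 | 14 | 17 | 18   WAW R5: wait I2 write@12
  I5 | 19 | 20 | 23 | 24   struct: FPADD busy until I4 writes@18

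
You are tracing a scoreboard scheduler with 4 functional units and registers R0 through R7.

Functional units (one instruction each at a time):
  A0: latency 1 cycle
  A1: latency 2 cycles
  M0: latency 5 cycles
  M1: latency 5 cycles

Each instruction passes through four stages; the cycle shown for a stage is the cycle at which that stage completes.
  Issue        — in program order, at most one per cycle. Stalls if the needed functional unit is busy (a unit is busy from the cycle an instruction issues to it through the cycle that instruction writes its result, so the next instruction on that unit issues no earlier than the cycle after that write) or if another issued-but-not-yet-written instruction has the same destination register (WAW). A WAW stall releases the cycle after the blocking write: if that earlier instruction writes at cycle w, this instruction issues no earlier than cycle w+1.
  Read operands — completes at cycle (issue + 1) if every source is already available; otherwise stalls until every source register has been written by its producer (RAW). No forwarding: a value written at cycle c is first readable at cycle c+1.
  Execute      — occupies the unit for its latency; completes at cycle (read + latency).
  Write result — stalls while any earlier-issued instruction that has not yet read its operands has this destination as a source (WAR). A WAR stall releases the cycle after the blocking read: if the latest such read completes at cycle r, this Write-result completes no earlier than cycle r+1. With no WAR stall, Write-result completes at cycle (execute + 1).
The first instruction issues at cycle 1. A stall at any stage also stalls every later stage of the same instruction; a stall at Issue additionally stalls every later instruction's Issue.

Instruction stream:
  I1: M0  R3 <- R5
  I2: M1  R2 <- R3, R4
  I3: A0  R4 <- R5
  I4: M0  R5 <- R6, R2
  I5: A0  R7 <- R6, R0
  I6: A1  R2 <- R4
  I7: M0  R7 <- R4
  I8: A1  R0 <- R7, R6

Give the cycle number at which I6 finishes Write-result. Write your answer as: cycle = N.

cycle = 20

[1] issue I1 (M0)
[2] I1 read-ops, issue I2 (M1)
[3] issue I3 (A0)
[4] I3 read-ops
[5] I3 finished on A0
[7] I1 finished on M0
[8] I1→R3
[9] I2 read-ops, issue I4 (M0)
[10] I3→R4
[11] issue I5 (A0)
[12] I5 read-ops
[13] I5 finished on A0
[14] I2 finished on M1, I5→R7
[15] I2→R2
[16] I4 read-ops, issue I6 (A1)
[17] I6 read-ops
[19] I6 finished on A1
[20] I6→R2
[21] I4 finished on M0
[22] I4→R5
[23] issue I7 (M0)
[24] I7 read-ops, issue I8 (A1)
[29] I7 finished on M0
[30] I7→R7
[31] I8 read-ops
[33] I8 finished on A1
[34] I8→R0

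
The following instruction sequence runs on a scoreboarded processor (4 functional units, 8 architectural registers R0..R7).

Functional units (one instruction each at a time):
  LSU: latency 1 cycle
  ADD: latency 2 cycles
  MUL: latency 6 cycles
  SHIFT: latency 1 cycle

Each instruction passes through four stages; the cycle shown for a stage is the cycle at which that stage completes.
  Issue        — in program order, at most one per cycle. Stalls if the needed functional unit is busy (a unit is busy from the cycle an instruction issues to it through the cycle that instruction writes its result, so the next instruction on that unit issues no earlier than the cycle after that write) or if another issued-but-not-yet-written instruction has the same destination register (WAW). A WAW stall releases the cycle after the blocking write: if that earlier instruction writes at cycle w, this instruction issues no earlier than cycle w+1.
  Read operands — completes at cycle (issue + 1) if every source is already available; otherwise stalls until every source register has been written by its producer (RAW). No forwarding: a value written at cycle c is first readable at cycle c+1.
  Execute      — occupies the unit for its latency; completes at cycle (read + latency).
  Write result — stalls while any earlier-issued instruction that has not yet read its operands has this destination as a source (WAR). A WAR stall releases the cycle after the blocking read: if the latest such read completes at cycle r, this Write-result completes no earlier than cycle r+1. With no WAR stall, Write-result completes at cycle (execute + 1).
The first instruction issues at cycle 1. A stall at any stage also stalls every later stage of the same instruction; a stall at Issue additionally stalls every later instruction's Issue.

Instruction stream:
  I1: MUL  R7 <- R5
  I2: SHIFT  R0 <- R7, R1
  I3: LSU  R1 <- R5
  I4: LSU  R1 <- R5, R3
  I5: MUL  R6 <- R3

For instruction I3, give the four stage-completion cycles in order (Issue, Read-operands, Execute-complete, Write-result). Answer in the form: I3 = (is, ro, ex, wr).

I3 = (3, 4, 5, 11)

  I1 | 1 | 2 | 8 | 9
  I2 | 2 | 10 | 11 | 12   RAW R7: wait I1 write@9
  I3 | 3 | 4 | 5 | 11   WAR R1: wait I2 read@10
  I4 | 12 | 13 | 14 | 15   struct: LSU busy until I3 writes@11
  I5 | 13 | 14 | 20 | 21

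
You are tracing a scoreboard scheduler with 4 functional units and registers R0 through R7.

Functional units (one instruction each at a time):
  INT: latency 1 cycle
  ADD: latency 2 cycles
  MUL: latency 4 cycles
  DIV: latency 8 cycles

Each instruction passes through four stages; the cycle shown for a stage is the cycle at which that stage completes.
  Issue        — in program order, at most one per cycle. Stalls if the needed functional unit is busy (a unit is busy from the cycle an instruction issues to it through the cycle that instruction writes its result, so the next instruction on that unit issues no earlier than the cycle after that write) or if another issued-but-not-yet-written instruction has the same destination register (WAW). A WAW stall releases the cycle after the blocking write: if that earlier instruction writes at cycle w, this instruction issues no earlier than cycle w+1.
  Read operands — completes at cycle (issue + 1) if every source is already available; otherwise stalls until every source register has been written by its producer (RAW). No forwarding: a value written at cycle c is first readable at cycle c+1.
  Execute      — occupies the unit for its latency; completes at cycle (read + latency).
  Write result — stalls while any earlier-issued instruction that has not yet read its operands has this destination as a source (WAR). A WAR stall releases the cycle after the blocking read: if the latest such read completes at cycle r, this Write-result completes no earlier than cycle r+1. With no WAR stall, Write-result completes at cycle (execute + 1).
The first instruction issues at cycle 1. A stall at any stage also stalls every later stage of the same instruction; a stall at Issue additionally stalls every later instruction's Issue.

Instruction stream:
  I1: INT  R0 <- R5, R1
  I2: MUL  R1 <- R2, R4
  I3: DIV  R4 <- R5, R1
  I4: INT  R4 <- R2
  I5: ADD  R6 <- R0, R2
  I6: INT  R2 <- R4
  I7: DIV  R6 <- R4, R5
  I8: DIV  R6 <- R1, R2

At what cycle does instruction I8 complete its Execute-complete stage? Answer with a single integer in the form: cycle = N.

[1] issue I1 (INT)
[2] I1 read-ops | issue I2 (MUL)
[3] I1 finished on INT | I2 read-ops | issue I3 (DIV)
[4] I1→R0
[7] I2 finished on MUL
[8] I2→R1
[9] I3 read-ops
[17] I3 finished on DIV
[18] I3→R4
[19] issue I4 (INT)
[20] I4 read-ops | issue I5 (ADD)
[21] I4 finished on INT | I5 read-ops
[22] I4→R4
[23] I5 finished on ADD | issue I6 (INT)
[24] I5→R6 | I6 read-ops
[25] I6 finished on INT | issue I7 (DIV)
[26] I6→R2 | I7 read-ops
[34] I7 finished on DIV
[35] I7→R6
[36] issue I8 (DIV)
[37] I8 read-ops
[45] I8 finished on DIV
[46] I8→R6

cycle = 45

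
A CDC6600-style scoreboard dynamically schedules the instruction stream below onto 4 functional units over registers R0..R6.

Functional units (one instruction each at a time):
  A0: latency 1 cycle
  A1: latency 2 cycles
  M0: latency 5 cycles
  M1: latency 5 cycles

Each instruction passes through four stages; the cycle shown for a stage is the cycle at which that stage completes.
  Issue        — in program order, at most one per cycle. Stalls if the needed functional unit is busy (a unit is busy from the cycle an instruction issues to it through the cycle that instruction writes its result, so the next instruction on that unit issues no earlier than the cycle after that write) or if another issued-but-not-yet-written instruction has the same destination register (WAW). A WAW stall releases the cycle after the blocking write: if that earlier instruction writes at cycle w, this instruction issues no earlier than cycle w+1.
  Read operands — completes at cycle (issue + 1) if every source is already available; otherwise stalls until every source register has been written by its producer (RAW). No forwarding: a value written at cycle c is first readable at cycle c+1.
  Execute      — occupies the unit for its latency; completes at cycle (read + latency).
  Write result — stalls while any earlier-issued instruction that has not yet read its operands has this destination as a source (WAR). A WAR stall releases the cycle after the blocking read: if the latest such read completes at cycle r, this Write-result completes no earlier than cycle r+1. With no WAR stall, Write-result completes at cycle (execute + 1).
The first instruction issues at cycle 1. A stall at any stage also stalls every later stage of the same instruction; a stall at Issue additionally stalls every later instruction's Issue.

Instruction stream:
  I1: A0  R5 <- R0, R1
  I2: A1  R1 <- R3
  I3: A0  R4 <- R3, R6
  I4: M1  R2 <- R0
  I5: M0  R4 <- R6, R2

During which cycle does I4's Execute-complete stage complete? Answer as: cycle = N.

cycle = 12

cycle 1: issue I1 (A0)
cycle 2: I1 read-ops; issue I2 (A1)
cycle 3: I1 finished on A0; I2 read-ops
cycle 4: I1→R5
cycle 5: I2 finished on A1; issue I3 (A0)
cycle 6: I2→R1; I3 read-ops; issue I4 (M1)
cycle 7: I3 finished on A0; I4 read-ops
cycle 8: I3→R4
cycle 9: issue I5 (M0)
cycle 12: I4 finished on M1
cycle 13: I4→R2
cycle 14: I5 read-ops
cycle 19: I5 finished on M0
cycle 20: I5→R4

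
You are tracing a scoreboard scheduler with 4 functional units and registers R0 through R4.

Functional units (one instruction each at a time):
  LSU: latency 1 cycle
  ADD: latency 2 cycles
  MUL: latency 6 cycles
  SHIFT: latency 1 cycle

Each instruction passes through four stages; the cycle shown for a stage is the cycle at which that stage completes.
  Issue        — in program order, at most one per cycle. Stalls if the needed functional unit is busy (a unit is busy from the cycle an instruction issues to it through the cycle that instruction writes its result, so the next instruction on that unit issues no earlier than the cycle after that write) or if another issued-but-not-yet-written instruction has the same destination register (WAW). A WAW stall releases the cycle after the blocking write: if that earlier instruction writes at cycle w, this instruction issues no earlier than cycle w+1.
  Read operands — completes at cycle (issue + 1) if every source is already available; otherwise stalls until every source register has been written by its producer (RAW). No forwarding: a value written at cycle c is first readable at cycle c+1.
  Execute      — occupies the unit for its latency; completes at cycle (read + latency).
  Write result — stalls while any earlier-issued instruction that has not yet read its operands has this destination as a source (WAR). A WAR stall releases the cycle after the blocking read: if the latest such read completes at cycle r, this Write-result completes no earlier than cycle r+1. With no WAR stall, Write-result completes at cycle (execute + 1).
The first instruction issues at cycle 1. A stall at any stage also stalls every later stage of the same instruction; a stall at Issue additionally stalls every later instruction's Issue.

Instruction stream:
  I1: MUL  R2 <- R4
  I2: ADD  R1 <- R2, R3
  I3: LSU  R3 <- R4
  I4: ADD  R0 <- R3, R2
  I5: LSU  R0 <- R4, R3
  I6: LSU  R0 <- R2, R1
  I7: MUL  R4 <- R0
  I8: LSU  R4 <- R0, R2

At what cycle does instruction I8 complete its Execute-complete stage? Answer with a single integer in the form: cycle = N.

[1] I1 dispatched to MUL
[2] I1 operands ready, I2 dispatched to ADD
[3] I3 dispatched to LSU
[4] I3 operands ready
[5] I3 complete
[8] I1 complete
[9] R2←I1
[10] I2 operands ready
[11] R3←I3
[12] I2 complete
[13] R1←I2
[14] I4 dispatched to ADD
[15] I4 operands ready
[17] I4 complete
[18] R0←I4
[19] I5 dispatched to LSU
[20] I5 operands ready
[21] I5 complete
[22] R0←I5
[23] I6 dispatched to LSU
[24] I6 operands ready, I7 dispatched to MUL
[25] I6 complete
[26] R0←I6
[27] I7 operands ready
[33] I7 complete
[34] R4←I7
[35] I8 dispatched to LSU
[36] I8 operands ready
[37] I8 complete
[38] R4←I8

cycle = 37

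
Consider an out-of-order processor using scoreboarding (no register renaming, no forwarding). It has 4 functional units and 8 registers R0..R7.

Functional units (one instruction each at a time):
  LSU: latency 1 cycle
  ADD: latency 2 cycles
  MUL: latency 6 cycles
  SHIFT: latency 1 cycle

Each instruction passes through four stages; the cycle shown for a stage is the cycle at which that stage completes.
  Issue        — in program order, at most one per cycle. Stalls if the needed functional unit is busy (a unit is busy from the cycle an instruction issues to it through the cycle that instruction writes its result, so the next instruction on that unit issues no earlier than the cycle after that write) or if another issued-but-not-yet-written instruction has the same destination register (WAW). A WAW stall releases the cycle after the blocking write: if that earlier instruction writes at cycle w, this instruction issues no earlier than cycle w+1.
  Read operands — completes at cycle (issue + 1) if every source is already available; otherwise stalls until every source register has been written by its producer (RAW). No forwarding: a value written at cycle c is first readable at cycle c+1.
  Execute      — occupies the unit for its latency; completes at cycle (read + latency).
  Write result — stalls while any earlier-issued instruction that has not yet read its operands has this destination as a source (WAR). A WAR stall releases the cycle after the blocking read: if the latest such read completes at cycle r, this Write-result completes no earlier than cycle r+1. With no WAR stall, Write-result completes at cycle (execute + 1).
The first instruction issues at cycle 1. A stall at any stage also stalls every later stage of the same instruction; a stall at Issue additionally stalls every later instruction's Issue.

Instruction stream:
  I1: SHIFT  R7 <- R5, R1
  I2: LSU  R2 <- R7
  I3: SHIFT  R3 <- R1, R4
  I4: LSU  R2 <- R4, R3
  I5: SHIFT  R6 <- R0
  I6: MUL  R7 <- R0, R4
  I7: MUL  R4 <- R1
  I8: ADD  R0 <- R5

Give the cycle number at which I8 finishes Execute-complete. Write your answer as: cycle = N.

cycle = 23

I1 -> (1, 2, 3, 4)
I2 -> (2, 5, 6, 7)  // RAW R7: wait I1 write@4
I3 -> (5, 6, 7, 8)  // struct: SHIFT busy until I1 writes@4
I4 -> (8, 9, 10, 11)  // struct: LSU busy until I2 writes@7
I5 -> (9, 10, 11, 12)
I6 -> (10, 11, 17, 18)
I7 -> (19, 20, 26, 27)  // struct: MUL busy until I6 writes@18
I8 -> (20, 21, 23, 24)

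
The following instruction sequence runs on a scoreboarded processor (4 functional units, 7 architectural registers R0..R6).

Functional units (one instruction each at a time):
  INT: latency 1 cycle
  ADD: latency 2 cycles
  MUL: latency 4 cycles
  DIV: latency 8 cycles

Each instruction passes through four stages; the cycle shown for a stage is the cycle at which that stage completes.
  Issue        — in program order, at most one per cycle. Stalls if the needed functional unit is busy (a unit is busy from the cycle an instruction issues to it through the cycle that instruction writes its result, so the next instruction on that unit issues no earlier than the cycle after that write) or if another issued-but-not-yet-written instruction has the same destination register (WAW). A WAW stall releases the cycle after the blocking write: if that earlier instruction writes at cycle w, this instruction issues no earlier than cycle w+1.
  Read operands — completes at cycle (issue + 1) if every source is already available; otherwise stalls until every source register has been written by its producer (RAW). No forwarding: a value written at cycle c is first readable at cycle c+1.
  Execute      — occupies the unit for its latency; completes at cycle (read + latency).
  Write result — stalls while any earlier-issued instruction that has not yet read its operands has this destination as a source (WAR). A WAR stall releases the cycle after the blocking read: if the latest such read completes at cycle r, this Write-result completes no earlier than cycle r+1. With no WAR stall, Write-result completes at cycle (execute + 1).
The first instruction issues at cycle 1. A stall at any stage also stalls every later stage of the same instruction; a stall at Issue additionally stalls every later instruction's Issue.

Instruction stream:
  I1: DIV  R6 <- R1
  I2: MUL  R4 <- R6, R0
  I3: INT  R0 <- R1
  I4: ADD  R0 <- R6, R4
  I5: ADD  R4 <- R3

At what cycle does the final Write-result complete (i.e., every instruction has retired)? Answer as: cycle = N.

cycle = 26

t=1  I1→DIV
t=2  I1 RO · I2→MUL
t=3  I3→INT
t=4  I3 RO
t=5  I3 EX
t=10  I1 EX
t=11  I1 WR R6
t=12  I2 RO
t=13  I3 WR R0
t=14  I4→ADD
t=16  I2 EX
t=17  I2 WR R4
t=18  I4 RO
t=20  I4 EX
t=21  I4 WR R0
t=22  I5→ADD
t=23  I5 RO
t=25  I5 EX
t=26  I5 WR R4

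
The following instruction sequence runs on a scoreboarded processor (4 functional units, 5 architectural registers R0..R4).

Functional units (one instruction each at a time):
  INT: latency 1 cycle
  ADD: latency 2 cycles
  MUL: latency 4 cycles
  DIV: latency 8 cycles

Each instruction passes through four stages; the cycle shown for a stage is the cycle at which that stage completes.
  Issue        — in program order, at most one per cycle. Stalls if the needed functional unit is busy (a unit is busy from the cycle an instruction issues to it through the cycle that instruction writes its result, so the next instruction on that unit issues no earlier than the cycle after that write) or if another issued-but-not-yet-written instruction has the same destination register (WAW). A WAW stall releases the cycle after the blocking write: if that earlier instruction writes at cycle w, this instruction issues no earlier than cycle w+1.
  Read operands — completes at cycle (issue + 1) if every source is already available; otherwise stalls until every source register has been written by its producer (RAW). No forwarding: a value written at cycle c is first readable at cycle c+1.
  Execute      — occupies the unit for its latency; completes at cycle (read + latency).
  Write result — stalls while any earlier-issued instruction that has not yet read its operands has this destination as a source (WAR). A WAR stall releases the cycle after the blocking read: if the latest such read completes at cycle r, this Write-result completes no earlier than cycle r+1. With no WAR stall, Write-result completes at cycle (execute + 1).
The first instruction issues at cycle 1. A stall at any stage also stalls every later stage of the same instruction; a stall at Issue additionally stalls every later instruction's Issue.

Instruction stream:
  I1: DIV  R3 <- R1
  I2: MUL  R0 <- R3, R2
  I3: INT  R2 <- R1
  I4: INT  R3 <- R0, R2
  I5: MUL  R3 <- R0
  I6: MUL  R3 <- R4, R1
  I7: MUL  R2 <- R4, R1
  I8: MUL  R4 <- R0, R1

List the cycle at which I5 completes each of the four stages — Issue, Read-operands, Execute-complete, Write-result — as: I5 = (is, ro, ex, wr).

I5 = (21, 22, 26, 27)

[1] I1→DIV
[2] I1 RO, I2→MUL
[3] I3→INT
[4] I3 RO
[5] I3 EX
[10] I1 EX
[11] I1 WR R3
[12] I2 RO
[13] I3 WR R2
[14] I4→INT
[16] I2 EX
[17] I2 WR R0
[18] I4 RO
[19] I4 EX
[20] I4 WR R3
[21] I5→MUL
[22] I5 RO
[26] I5 EX
[27] I5 WR R3
[28] I6→MUL
[29] I6 RO
[33] I6 EX
[34] I6 WR R3
[35] I7→MUL
[36] I7 RO
[40] I7 EX
[41] I7 WR R2
[42] I8→MUL
[43] I8 RO
[47] I8 EX
[48] I8 WR R4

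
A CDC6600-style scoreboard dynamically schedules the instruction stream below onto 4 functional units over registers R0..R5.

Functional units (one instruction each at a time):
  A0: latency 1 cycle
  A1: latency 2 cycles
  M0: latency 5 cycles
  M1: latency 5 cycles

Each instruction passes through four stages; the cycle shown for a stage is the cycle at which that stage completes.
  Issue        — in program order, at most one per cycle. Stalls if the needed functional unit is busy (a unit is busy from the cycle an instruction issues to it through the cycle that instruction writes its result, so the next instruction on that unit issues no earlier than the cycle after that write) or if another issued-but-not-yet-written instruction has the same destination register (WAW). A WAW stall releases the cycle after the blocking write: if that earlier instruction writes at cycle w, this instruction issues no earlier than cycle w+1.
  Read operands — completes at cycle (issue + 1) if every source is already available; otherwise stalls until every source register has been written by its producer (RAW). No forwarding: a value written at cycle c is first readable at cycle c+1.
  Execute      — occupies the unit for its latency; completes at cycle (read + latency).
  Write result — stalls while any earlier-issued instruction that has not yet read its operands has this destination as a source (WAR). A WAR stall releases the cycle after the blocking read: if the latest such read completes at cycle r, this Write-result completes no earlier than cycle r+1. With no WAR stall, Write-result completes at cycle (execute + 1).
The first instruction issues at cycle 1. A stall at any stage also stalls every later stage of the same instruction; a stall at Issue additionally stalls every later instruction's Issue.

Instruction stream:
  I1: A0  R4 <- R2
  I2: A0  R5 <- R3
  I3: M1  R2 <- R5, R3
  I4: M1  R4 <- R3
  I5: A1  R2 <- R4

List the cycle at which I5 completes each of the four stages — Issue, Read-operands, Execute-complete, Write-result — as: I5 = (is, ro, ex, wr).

I5 = (17, 24, 26, 27)

c1: I1 dispatched to A0
c2: I1 operands ready
c3: I1 complete
c4: R4←I1
c5: I2 dispatched to A0
c6: I2 operands ready · I3 dispatched to M1
c7: I2 complete
c8: R5←I2
c9: I3 operands ready
c14: I3 complete
c15: R2←I3
c16: I4 dispatched to M1
c17: I4 operands ready · I5 dispatched to A1
c22: I4 complete
c23: R4←I4
c24: I5 operands ready
c26: I5 complete
c27: R2←I5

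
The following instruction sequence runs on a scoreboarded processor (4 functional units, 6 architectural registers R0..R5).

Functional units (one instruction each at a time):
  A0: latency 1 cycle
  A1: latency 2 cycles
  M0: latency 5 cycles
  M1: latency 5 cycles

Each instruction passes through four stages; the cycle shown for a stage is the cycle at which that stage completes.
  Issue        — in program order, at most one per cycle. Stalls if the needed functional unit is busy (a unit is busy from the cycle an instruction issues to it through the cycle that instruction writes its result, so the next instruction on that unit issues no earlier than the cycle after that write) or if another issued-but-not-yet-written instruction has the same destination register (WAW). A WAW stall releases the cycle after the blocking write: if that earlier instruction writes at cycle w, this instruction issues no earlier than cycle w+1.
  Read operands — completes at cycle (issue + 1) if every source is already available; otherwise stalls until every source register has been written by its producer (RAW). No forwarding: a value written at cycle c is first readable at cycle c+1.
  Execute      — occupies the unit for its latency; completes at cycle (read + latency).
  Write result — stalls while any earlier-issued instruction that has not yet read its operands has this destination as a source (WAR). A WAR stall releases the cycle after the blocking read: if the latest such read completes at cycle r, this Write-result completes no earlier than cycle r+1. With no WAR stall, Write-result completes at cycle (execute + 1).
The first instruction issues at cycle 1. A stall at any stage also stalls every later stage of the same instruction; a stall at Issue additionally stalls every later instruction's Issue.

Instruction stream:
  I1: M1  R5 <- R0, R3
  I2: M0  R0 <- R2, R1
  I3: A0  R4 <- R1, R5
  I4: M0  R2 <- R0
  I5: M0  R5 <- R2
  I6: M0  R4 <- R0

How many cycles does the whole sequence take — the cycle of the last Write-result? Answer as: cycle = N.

cycle = 33

c1: issue I1 (M1)
c2: I1 read-ops, issue I2 (M0)
c3: I2 read-ops, issue I3 (A0)
c7: I1 finished on M1
c8: I1→R5, I2 finished on M0
c9: I2→R0, I3 read-ops
c10: I3 finished on A0, issue I4 (M0)
c11: I3→R4, I4 read-ops
c16: I4 finished on M0
c17: I4→R2
c18: issue I5 (M0)
c19: I5 read-ops
c24: I5 finished on M0
c25: I5→R5
c26: issue I6 (M0)
c27: I6 read-ops
c32: I6 finished on M0
c33: I6→R4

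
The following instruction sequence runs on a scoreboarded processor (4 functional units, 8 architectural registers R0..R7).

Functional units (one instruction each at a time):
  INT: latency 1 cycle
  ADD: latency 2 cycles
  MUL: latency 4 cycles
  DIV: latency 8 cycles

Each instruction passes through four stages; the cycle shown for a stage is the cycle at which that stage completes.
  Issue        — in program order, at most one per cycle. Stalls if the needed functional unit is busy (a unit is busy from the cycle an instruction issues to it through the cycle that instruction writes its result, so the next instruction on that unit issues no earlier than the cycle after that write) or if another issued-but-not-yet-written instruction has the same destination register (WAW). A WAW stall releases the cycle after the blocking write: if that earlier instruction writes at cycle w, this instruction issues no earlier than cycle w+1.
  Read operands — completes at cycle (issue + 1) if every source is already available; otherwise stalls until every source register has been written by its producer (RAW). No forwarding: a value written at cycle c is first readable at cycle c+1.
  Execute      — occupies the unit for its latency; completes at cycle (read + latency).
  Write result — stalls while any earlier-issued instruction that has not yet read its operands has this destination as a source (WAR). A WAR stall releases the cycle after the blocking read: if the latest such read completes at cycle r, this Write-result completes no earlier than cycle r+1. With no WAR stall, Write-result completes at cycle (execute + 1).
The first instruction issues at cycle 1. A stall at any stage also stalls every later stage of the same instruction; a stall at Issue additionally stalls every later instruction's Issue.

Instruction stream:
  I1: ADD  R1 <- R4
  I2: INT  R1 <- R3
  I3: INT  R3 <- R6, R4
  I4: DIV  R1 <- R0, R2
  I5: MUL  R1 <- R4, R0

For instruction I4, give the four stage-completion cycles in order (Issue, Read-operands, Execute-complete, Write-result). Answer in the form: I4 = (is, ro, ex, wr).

I4 = (11, 12, 20, 21)

I1  is:1  ro:2  ex:4  wr:5
I2  is:6  ro:7  ex:8  wr:9  — WAW R1: wait I1 write@5
I3  is:10  ro:11  ex:12  wr:13  — struct: INT busy until I2 writes@9
I4  is:11  ro:12  ex:20  wr:21
I5  is:22  ro:23  ex:27  wr:28  — WAW R1: wait I4 write@21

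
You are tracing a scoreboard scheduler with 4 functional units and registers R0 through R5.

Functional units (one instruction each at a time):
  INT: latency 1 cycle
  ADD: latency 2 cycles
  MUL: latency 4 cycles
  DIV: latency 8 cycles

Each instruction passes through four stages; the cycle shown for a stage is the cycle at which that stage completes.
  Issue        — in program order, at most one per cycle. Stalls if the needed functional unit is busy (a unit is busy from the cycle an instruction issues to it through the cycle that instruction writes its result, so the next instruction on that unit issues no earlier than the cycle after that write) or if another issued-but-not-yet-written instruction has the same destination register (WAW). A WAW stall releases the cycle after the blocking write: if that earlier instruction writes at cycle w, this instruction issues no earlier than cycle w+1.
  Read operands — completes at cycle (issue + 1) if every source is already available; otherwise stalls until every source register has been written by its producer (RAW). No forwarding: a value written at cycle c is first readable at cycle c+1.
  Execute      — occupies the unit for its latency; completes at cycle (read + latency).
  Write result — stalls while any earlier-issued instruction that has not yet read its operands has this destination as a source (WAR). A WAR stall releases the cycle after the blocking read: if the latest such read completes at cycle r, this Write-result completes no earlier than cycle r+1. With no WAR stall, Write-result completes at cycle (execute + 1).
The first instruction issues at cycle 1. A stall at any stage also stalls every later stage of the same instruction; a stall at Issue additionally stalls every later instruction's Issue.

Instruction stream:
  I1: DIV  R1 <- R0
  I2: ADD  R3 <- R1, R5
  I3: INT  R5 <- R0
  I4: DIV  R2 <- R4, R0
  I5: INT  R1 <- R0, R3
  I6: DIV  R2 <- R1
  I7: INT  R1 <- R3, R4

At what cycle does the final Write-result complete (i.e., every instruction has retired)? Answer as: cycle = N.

I1 -> (1, 2, 10, 11)
I2 -> (2, 12, 14, 15)  // RAW R1: wait I1 write@11
I3 -> (3, 4, 5, 13)  // WAR R5: wait I2 read@12
I4 -> (12, 13, 21, 22)  // struct: DIV busy until I1 writes@11
I5 -> (14, 16, 17, 18)  // struct: INT busy until I3 writes@13, RAW R3: wait I2 write@15
I6 -> (23, 24, 32, 33)  // struct: DIV busy until I4 writes@22
I7 -> (24, 25, 26, 27)

cycle = 33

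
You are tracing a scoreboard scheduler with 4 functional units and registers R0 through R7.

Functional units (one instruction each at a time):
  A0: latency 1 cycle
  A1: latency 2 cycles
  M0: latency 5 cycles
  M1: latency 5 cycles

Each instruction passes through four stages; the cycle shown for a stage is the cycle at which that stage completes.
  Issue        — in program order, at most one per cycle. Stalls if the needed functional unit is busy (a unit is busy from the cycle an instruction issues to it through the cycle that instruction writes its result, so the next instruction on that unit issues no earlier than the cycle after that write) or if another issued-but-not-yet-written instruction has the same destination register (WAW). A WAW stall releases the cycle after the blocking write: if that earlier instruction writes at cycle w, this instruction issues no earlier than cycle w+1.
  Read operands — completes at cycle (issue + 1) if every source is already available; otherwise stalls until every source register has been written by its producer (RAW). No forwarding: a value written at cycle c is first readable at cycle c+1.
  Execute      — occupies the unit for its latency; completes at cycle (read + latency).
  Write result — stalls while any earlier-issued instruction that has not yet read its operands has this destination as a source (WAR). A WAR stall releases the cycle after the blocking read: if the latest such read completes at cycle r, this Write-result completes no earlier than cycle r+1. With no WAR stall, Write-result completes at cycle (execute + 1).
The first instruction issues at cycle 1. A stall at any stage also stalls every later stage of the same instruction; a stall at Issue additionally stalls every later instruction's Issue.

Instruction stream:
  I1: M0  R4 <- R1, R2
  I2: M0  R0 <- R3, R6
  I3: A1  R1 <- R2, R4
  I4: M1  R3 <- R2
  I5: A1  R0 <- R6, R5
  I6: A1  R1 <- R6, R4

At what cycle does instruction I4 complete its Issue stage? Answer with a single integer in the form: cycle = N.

cycle = 11

1) issue 1, read 2, done 7, write 8
2) issue 9, read 10, done 15, write 16  <struct: M0 busy until I1 writes@8>
3) issue 10, read 11, done 13, write 14
4) issue 11, read 12, done 17, write 18
5) issue 17, read 18, done 20, write 21  <WAW R0: wait I2 write@16>
6) issue 22, read 23, done 25, write 26  <struct: A1 busy until I5 writes@21>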